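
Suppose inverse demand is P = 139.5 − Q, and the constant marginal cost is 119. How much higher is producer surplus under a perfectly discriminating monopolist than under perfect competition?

PS rises by 210.125

Under competition P = MC = 119, so Q = (139.5 − 119)/1 = 20.5.
PS = (119 − 119)·20.5 = 0.
A perfectly discriminating monopolist sells every unit with P(Q) ≥ MC(Q), so output equals the competitive quantity Q = 20.5. Each buyer pays their reservation price, so CS = 0 and the firm captures all surplus.
PS = ½·(139.5 − 119)·20.5 = 210.125.
Change in producer surplus: 210.125 − 0 = 210.125.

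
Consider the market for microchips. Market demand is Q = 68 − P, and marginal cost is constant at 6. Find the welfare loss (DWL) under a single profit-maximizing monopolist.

DWL = 480.5

Inverting demand: P = 68 − Q.
Competitive firms price at marginal cost: P = 6, giving Q = 62.
The monopolist equates marginal revenue to marginal cost: 68 − 2Q = 6, so Q = 31. From demand, P = 37.
DWL is the triangle between Q = 31 and Q = 62: ½·(62 − 31)·(37 − 6) = 480.5.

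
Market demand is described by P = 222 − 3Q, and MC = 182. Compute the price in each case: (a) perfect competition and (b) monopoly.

Under competition P = MC = 182, so Q = (222 − 182)/3 = 40/3.
A monopolist chooses Q where MR = MC. MR = 222 − 6Q; setting this equal to 182 gives Q = 20/3 and P = 202.

Competition: P = 182; Monopoly: P = 202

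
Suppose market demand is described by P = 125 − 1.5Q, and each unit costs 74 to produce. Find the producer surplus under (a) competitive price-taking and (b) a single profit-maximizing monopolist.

Competition: PS = 0; Monopoly: PS = 433.5

Competitive firms price at marginal cost: P = 74, giving Q = 34.
PS = (74 − 74)·34 = 0.
Monopoly sets MR = MC: 125 − 3Q = 74 ⇒ Q = 17, P = 125 − 1.5·17 = 99.5.
PS = (99.5 − 74)·17 = 433.5.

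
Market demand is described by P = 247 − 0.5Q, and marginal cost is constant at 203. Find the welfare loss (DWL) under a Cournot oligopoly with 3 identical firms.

Perfect competition: P = MC = 203, so 247 − 0.5Q = 203 and Q = 88.
In a 3-firm Cournot equilibrium, symmetry and the first-order condition give q = (247 − 203)/(2) = 22. So Q = 66 and P = 214.
DWL is the triangle between Q = 66 and Q = 88: ½·(88 − 66)·(214 − 203) = 121.

DWL = 121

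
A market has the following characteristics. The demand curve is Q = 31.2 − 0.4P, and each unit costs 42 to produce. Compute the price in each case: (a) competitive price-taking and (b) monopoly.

Inverting demand: P = 78 − 2.5Q.
Under competition P = MC = 42, so Q = (78 − 42)/2.5 = 14.4.
A monopolist chooses Q where MR = MC. MR = 78 − 5Q; setting this equal to 42 gives Q = 7.2 and P = 60.

Competition: P = 42; Monopoly: P = 60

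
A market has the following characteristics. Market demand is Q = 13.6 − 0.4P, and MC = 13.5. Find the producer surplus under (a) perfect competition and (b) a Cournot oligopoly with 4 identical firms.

Inverting demand: P = 34 − 2.5Q.
Under competition P = MC = 13.5, so Q = (34 − 13.5)/2.5 = 8.2.
PS = (13.5 − 13.5)·8.2 = 0.
With 4 symmetric Cournot firms, each firm's FOC gives 34 − 12.5q = 13.5, so q = 1.64, Q = 4·1.64 = 6.56, and P = 17.6.
PS = (17.6 − 13.5)·6.56 = 26.896.

Competition: PS = 0; Cournot: PS = 26.896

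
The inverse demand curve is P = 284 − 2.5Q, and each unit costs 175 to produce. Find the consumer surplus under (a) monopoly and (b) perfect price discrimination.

The monopolist equates marginal revenue to marginal cost: 284 − 5Q = 175, so Q = 21.8. From demand, P = 229.5.
CS = ½·(284 − 229.5)·21.8 = 594.05.
Under first-degree price discrimination the firm charges each unit its demand price and produces up to where P = MC, i.e. Q = 43.6. Consumer surplus is zero; producer surplus equals total surplus.
CS = 0.

Monopoly: CS = 594.05; Perfect PD: CS = 0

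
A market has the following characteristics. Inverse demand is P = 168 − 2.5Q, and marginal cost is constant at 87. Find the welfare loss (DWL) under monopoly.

Under competition P = MC = 87, so Q = (168 − 87)/2.5 = 32.4.
The monopolist equates marginal revenue to marginal cost: 168 − 5Q = 87, so Q = 16.2. From demand, P = 127.5.
DWL is the triangle between Q = 16.2 and Q = 32.4: ½·(32.4 − 16.2)·(127.5 − 87) = 328.05.

DWL = 328.05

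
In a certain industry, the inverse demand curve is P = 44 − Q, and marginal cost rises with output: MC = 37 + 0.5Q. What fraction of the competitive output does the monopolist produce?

The monopolist equates marginal revenue to marginal cost: 44 − 2Q = 37 + 0.5Q, so Q = 2.8. From demand, P = 41.2.
Under competition P = MC: 44 − Q = 37 + 0.5Q ⇒ Q = 14/3, P = 118/3.
Ratio Q_m/Q_c = 2.8/(14/3) = 0.6.

Q_m/Q_c = 0.6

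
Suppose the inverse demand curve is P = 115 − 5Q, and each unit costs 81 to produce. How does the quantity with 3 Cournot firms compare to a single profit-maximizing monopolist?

With 3 symmetric Cournot firms, each firm's FOC gives 115 − 20q = 81, so q = 1.7, Q = 3·1.7 = 5.1, and P = 89.5.
The monopolist equates marginal revenue to marginal cost: 115 − 10Q = 81, so Q = 3.4. From demand, P = 98.

Cournot: Q = 5.1; Monopoly: Q = 3.4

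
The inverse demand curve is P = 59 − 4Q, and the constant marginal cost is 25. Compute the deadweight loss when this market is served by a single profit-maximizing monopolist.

Perfect competition: P = MC = 25, so 59 − 4Q = 25 and Q = 8.5.
The monopolist equates marginal revenue to marginal cost: 59 − 8Q = 25, so Q = 4.25. From demand, P = 42.
DWL is the triangle between Q = 4.25 and Q = 8.5: ½·(8.5 − 4.25)·(42 − 25) = 36.125.

DWL = 36.125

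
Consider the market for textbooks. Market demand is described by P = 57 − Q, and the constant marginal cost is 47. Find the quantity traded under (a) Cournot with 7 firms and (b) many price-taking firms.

Cournot: Q = 8.75; Competition: Q = 10

In a 7-firm Cournot equilibrium, symmetry and the first-order condition give q = (57 − 47)/(8) = 1.25. So Q = 8.75 and P = 48.25.
Perfect competition: P = MC = 47, so 57 − Q = 47 and Q = 10.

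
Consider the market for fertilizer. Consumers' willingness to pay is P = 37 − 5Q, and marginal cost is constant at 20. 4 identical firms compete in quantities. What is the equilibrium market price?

P = 23.4

With 4 symmetric Cournot firms, each firm's FOC gives 37 − 25q = 20, so q = 0.68, Q = 4·0.68 = 2.72, and P = 23.4.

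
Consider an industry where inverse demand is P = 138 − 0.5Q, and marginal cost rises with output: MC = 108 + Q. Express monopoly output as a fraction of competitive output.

Q_m/Q_c = 0.75

A monopolist chooses Q where MR = MC. MR = 138 − Q; setting this equal to 108 + Q gives Q = 15 and P = 130.5.
Competitive equilibrium sets price equal to marginal cost: 138 − 0.5Q = 108 + Q, so Q = 20 and P = 128.
Ratio Q_m/Q_c = 15/20 = 0.75.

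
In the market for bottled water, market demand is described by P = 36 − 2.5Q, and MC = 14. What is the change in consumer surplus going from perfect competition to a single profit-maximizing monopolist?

CS falls by 72.6

Under competition P = MC = 14, so Q = (36 − 14)/2.5 = 8.8.
CS = ½·(36 − 14)·8.8 = 96.8.
The monopolist equates marginal revenue to marginal cost: 36 − 5Q = 14, so Q = 4.4. From demand, P = 25.
CS = ½·(36 − 25)·4.4 = 24.2.
Change in consumer surplus: 24.2 − 96.8 = −72.6.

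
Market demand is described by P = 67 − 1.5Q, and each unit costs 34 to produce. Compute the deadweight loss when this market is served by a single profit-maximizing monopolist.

Perfect competition: P = MC = 34, so 67 − 1.5Q = 34 and Q = 22.
A monopolist chooses Q where MR = MC. MR = 67 − 3Q; setting this equal to 34 gives Q = 11 and P = 50.5.
DWL is the triangle between Q = 11 and Q = 22: ½·(22 − 11)·(50.5 − 34) = 90.75.

DWL = 90.75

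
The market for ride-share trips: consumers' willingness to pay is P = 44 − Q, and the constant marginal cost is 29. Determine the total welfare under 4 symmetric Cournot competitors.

TS = 108

In a 4-firm Cournot equilibrium, symmetry and the first-order condition give q = (44 − 29)/(5) = 3. So Q = 12 and P = 32.
CS = ½·(44 − 32)·12 = 72; PS = (32 − 29)·12 = 36; TS = 108.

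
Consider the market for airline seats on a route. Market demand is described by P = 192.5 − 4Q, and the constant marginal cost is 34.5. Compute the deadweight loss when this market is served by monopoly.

DWL = 780.125

Under competition P = MC = 34.5, so Q = (192.5 − 34.5)/4 = 39.5.
Monopoly sets MR = MC: 192.5 − 8Q = 34.5 ⇒ Q = 19.75, P = 192.5 − 4·19.75 = 113.5.
DWL is the triangle between Q = 19.75 and Q = 39.5: ½·(39.5 − 19.75)·(113.5 − 34.5) = 780.125.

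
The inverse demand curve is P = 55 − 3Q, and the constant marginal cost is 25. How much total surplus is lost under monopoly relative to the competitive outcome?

Competitive firms price at marginal cost: P = 25, giving Q = 10.
The monopolist equates marginal revenue to marginal cost: 55 − 6Q = 25, so Q = 5. From demand, P = 40.
DWL is the triangle between Q = 5 and Q = 10: ½·(10 − 5)·(40 − 25) = 37.5.

DWL = 37.5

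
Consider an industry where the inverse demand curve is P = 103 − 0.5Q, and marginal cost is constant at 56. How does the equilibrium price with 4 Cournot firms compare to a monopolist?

Cournot: P = 65.4; Monopoly: P = 79.5

Cournot with 4 identical firms: the symmetric best-response condition is 103 − 2.5q = 56. Each firm produces q = 18.8, total output Q = 75.2, price P = 65.4.
The monopolist equates marginal revenue to marginal cost: 103 − Q = 56, so Q = 47. From demand, P = 79.5.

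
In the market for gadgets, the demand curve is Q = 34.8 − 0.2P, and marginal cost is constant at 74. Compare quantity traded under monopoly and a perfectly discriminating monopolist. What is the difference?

Inverting demand: P = 174 − 5Q.
Monopoly sets MR = MC: 174 − 10Q = 74 ⇒ Q = 10, P = 174 − 5·10 = 124.
Under first-degree price discrimination the firm charges each unit its demand price and produces up to where P = MC, i.e. Q = 20. Consumer surplus is zero; producer surplus equals total surplus.
Change in quantity traded: 20 − 10 = 10.

Quantity traded rises by 10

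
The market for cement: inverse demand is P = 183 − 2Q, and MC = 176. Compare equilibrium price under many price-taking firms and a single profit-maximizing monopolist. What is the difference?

Perfect competition: P = MC = 176, so 183 − 2Q = 176 and Q = 3.5.
A monopolist chooses Q where MR = MC. MR = 183 − 4Q; setting this equal to 176 gives Q = 1.75 and P = 179.5.
Change in equilibrium price: 179.5 − 176 = 3.5.

Equilibrium price rises by 3.5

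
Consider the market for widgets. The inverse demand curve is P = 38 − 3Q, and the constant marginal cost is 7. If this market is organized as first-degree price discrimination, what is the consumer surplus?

CS = 0

A perfectly discriminating monopolist sells every unit with P(Q) ≥ MC(Q), so output equals the competitive quantity Q = 31/3. Each buyer pays their reservation price, so CS = 0 and the firm captures all surplus.
CS = 0.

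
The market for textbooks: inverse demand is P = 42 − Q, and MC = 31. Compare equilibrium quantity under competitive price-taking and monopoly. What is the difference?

Perfect competition: P = MC = 31, so 42 − Q = 31 and Q = 11.
The monopolist equates marginal revenue to marginal cost: 42 − 2Q = 31, so Q = 5.5. From demand, P = 36.5.
Change in equilibrium quantity: 5.5 − 11 = −5.5.

Q falls by 5.5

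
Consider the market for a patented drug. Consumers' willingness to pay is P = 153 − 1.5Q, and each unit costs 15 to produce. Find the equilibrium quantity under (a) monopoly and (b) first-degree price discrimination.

Monopoly: Q = 46; Perfect PD: Q = 92

Monopoly sets MR = MC: 153 − 3Q = 15 ⇒ Q = 46, P = 153 − 1.5·46 = 84.
With perfect price discrimination, output is the efficient level Q = 92 (where demand meets MC), but every buyer pays their willingness to pay: CS = 0 and PS = total surplus.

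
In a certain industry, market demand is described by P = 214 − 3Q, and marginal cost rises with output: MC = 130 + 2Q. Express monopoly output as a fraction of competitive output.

Q_m/Q_c = 0.625

The monopolist equates marginal revenue to marginal cost: 214 − 6Q = 130 + 2Q, so Q = 10.5. From demand, P = 182.5.
Under competition P = MC: 214 − 3Q = 130 + 2Q ⇒ Q = 16.8, P = 163.6.
Ratio Q_m/Q_c = 10.5/16.8 = 0.625.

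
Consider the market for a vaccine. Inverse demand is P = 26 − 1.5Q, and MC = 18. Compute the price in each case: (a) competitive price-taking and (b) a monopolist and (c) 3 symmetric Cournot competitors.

Competition: P = 18; Monopoly: P = 22; Cournot: P = 20

Competitive firms price at marginal cost: P = 18, giving Q = 16/3.
Monopoly sets MR = MC: 26 − 3Q = 18 ⇒ Q = 8/3, P = 26 − 1.5·8/3 = 22.
Cournot with 3 identical firms: the symmetric best-response condition is 26 − 6q = 18. Each firm produces q = 4/3, total output Q = 4, price P = 20.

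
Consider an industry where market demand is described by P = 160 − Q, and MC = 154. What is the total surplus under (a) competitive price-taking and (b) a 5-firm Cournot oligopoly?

Under competition P = MC = 154, so Q = (160 − 154)/1 = 6.
CS = ½·(160 − 154)·6 = 18; PS = (154 − 154)·6 = 0; TS = 18.
Cournot with 5 identical firms: the symmetric best-response condition is 160 − 6q = 154. Each firm produces q = 1, total output Q = 5, price P = 155.
CS = ½·(160 − 155)·5 = 12.5; PS = (155 − 154)·5 = 5; TS = 17.5.

Competition: TS = 18; Cournot: TS = 17.5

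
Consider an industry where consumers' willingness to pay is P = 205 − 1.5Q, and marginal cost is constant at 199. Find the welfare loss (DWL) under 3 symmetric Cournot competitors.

DWL = 0.75

Under competition P = MC = 199, so Q = (205 − 199)/1.5 = 4.
With 3 symmetric Cournot firms, each firm's FOC gives 205 − 6q = 199, so q = 1, Q = 3·1 = 3, and P = 200.5.
DWL is the triangle between Q = 3 and Q = 4: ½·(4 − 3)·(200.5 − 199) = 0.75.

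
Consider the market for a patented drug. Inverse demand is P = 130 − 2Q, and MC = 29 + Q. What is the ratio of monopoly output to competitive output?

Monopoly sets MR = MC: 130 − 4Q = 29 + Q ⇒ Q = 20.2, P = 130 − 2·20.2 = 89.6.
Under competition P = MC: 130 − 2Q = 29 + Q ⇒ Q = 101/3, P = 188/3.
Ratio Q_m/Q_c = 20.2/(101/3) = 0.6.

Q_m/Q_c = 0.6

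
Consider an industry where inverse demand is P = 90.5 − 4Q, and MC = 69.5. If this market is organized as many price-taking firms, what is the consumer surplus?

CS = 55.125

Competitive firms price at marginal cost: P = 69.5, giving Q = 5.25.
CS = ½·(90.5 − 69.5)·5.25 = 55.125.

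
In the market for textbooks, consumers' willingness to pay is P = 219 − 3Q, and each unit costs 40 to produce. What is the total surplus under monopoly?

TS = 4005.125

Monopoly sets MR = MC: 219 − 6Q = 40 ⇒ Q = 179/6, P = 219 − 3·179/6 = 129.5.
CS = ½·(219 − 129.5)·179/6 = 32041/24; PS = (129.5 − 40)·179/6 = 32041/12; TS = 4005.125.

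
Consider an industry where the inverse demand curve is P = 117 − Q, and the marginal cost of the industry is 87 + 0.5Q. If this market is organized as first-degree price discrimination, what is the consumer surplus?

CS = 0

With perfect price discrimination, output is the efficient level Q = 20 (where demand meets MC), but every buyer pays their willingness to pay: CS = 0 and PS = total surplus.
CS = 0.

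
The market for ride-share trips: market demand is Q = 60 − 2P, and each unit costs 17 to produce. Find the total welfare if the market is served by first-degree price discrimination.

Inverting demand: P = 30 − 0.5Q.
A perfectly discriminating monopolist sells every unit with P(Q) ≥ MC(Q), so output equals the competitive quantity Q = 26. Each buyer pays their reservation price, so CS = 0 and the firm captures all surplus.
TS = 169 (equal to competitive TS).

TS = 169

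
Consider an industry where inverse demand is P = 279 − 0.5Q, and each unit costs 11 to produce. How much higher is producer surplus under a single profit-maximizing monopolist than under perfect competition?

PS rises by 35912

Perfect competition: P = MC = 11, so 279 − 0.5Q = 11 and Q = 536.
PS = (11 − 11)·536 = 0.
Monopoly sets MR = MC: 279 − Q = 11 ⇒ Q = 268, P = 279 − 0.5·268 = 145.
PS = (145 − 11)·268 = 35912.
Change in producer surplus: 35912 − 0 = 35912.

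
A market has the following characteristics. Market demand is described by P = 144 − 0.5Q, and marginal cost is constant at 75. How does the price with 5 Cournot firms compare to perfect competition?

Cournot with 5 identical firms: the symmetric best-response condition is 144 − 3q = 75. Each firm produces q = 23, total output Q = 115, price P = 86.5.
Perfect competition: P = MC = 75, so 144 − 0.5Q = 75 and Q = 138.

Cournot: P = 86.5; Competition: P = 75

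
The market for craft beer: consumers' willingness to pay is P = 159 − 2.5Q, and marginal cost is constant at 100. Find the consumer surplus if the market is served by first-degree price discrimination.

Under first-degree price discrimination the firm charges each unit its demand price and produces up to where P = MC, i.e. Q = 23.6. Consumer surplus is zero; producer surplus equals total surplus.
CS = 0.

CS = 0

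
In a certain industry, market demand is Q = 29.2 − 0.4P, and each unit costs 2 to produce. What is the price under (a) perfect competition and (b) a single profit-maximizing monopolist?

Inverting demand: P = 73 − 2.5Q.
Under competition P = MC = 2, so Q = (73 − 2)/2.5 = 28.4.
The monopolist equates marginal revenue to marginal cost: 73 − 5Q = 2, so Q = 14.2. From demand, P = 37.5.

Competition: P = 2; Monopoly: P = 37.5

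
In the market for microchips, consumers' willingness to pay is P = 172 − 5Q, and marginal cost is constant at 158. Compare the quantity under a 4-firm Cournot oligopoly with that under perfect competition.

Cournot: Q = 2.24; Competition: Q = 2.8

With 4 symmetric Cournot firms, each firm's FOC gives 172 − 25q = 158, so q = 0.56, Q = 4·0.56 = 2.24, and P = 160.8.
Under competition P = MC = 158, so Q = (172 − 158)/5 = 2.8.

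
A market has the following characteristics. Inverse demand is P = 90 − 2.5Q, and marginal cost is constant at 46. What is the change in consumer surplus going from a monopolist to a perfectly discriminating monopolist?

The monopolist equates marginal revenue to marginal cost: 90 − 5Q = 46, so Q = 8.8. From demand, P = 68.
CS = ½·(90 − 68)·8.8 = 96.8.
With perfect price discrimination, output is the efficient level Q = 17.6 (where demand meets MC), but every buyer pays their willingness to pay: CS = 0 and PS = total surplus.
CS = 0.
Change in consumer surplus: 0 − 96.8 = −96.8.

CS falls by 96.8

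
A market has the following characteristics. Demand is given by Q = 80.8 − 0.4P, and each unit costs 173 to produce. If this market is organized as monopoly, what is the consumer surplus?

Inverting demand: P = 202 − 2.5Q.
The monopolist equates marginal revenue to marginal cost: 202 − 5Q = 173, so Q = 5.8. From demand, P = 187.5.
CS = ½·(202 − 187.5)·5.8 = 42.05.

CS = 42.05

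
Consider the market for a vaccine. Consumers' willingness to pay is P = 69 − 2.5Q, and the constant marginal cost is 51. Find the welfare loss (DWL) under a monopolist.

Perfect competition: P = MC = 51, so 69 − 2.5Q = 51 and Q = 7.2.
A monopolist chooses Q where MR = MC. MR = 69 − 5Q; setting this equal to 51 gives Q = 3.6 and P = 60.
DWL is the triangle between Q = 3.6 and Q = 7.2: ½·(7.2 − 3.6)·(60 − 51) = 16.2.

DWL = 16.2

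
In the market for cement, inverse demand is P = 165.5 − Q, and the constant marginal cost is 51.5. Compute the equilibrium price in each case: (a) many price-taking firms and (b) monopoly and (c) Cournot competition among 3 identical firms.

Competition: P = 51.5; Monopoly: P = 108.5; Cournot: P = 80

Under competition P = MC = 51.5, so Q = (165.5 − 51.5)/1 = 114.
The monopolist equates marginal revenue to marginal cost: 165.5 − 2Q = 51.5, so Q = 57. From demand, P = 108.5.
Cournot with 3 identical firms: the symmetric best-response condition is 165.5 − 4q = 51.5. Each firm produces q = 28.5, total output Q = 85.5, price P = 80.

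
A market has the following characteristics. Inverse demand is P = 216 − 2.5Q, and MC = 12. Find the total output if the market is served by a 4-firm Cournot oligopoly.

Q = 65.28

With 4 symmetric Cournot firms, each firm's FOC gives 216 − 12.5q = 12, so q = 16.32, Q = 4·16.32 = 65.28, and P = 52.8.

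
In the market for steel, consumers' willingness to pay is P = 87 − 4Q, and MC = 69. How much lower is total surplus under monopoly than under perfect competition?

Total surplus falls by 10.125

Competitive firms price at marginal cost: P = 69, giving Q = 4.5.
CS = ½·(87 − 69)·4.5 = 40.5; PS = (69 − 69)·4.5 = 0; TS = 40.5.
Monopoly sets MR = MC: 87 − 8Q = 69 ⇒ Q = 2.25, P = 87 − 4·2.25 = 78.
CS = ½·(87 − 78)·2.25 = 10.125; PS = (78 − 69)·2.25 = 20.25; TS = 30.375.
Change in total surplus: 30.375 − 40.5 = −10.125.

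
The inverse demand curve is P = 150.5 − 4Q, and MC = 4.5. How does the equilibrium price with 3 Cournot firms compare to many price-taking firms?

Cournot: P = 41; Competition: P = 4.5

Cournot with 3 identical firms: the symmetric best-response condition is 150.5 − 16q = 4.5. Each firm produces q = 9.125, total output Q = 27.375, price P = 41.
Under competition P = MC = 4.5, so Q = (150.5 − 4.5)/4 = 36.5.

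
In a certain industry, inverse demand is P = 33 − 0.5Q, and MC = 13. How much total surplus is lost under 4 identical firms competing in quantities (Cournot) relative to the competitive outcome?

DWL = 16

Competitive firms price at marginal cost: P = 13, giving Q = 40.
With 4 symmetric Cournot firms, each firm's FOC gives 33 − 2.5q = 13, so q = 8, Q = 4·8 = 32, and P = 17.
DWL is the triangle between Q = 32 and Q = 40: ½·(40 − 32)·(17 − 13) = 16.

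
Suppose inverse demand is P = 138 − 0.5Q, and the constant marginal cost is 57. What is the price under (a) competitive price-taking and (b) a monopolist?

Competition: P = 57; Monopoly: P = 97.5

Competitive firms price at marginal cost: P = 57, giving Q = 162.
The monopolist equates marginal revenue to marginal cost: 138 − Q = 57, so Q = 81. From demand, P = 97.5.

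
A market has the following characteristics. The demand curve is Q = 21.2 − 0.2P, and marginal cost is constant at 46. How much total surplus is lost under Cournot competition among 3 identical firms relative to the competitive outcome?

Inverting demand: P = 106 − 5Q.
Perfect competition: P = MC = 46, so 106 − 5Q = 46 and Q = 12.
Cournot with 3 identical firms: the symmetric best-response condition is 106 − 20q = 46. Each firm produces q = 3, total output Q = 9, price P = 61.
DWL is the triangle between Q = 9 and Q = 12: ½·(12 − 9)·(61 − 46) = 22.5.

DWL = 22.5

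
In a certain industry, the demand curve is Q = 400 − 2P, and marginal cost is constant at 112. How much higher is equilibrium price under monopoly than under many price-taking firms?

Equilibrium price rises by 44

Inverting demand: P = 200 − 0.5Q.
Competitive firms price at marginal cost: P = 112, giving Q = 176.
Monopoly sets MR = MC: 200 − Q = 112 ⇒ Q = 88, P = 200 − 0.5·88 = 156.
Change in equilibrium price: 156 − 112 = 44.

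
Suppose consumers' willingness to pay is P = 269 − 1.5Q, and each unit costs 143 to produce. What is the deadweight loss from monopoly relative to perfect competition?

Under competition P = MC = 143, so Q = (269 − 143)/1.5 = 84.
Monopoly sets MR = MC: 269 − 3Q = 143 ⇒ Q = 42, P = 269 − 1.5·42 = 206.
DWL is the triangle between Q = 42 and Q = 84: ½·(84 − 42)·(206 − 143) = 1323.

DWL = 1323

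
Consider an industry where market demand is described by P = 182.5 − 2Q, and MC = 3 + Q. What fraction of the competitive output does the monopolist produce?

Q_m/Q_c = 0.6

The monopolist equates marginal revenue to marginal cost: 182.5 − 4Q = 3 + Q, so Q = 35.9. From demand, P = 110.7.
Competitive equilibrium sets price equal to marginal cost: 182.5 − 2Q = 3 + Q, so Q = 359/6 and P = 377/6.
Ratio Q_m/Q_c = 35.9/(359/6) = 0.6.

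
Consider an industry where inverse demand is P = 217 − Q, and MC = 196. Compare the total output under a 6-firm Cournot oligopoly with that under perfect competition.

Cournot: Q = 18; Competition: Q = 21

With 6 symmetric Cournot firms, each firm's FOC gives 217 − 7q = 196, so q = 3, Q = 6·3 = 18, and P = 199.
Under competition P = MC = 196, so Q = (217 − 196)/1 = 21.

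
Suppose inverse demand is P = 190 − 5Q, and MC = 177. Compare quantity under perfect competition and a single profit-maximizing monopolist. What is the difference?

Perfect competition: P = MC = 177, so 190 − 5Q = 177 and Q = 2.6.
Monopoly sets MR = MC: 190 − 10Q = 177 ⇒ Q = 1.3, P = 190 − 5·1.3 = 183.5.
Change in quantity: 1.3 − 2.6 = −1.3.

Q falls by 1.3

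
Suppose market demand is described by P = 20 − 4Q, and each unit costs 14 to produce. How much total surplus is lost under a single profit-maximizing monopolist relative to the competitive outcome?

Perfect competition: P = MC = 14, so 20 − 4Q = 14 and Q = 1.5.
A monopolist chooses Q where MR = MC. MR = 20 − 8Q; setting this equal to 14 gives Q = 0.75 and P = 17.
DWL is the triangle between Q = 0.75 and Q = 1.5: ½·(1.5 − 0.75)·(17 − 14) = 1.125.

DWL = 1.125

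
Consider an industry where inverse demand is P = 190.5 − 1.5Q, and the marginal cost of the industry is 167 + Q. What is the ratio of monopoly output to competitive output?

Q_m/Q_c = 0.625

The monopolist equates marginal revenue to marginal cost: 190.5 − 3Q = 167 + Q, so Q = 5.875. From demand, P = 2907/16.
Under competition P = MC: 190.5 − 1.5Q = 167 + Q ⇒ Q = 9.4, P = 176.4.
Ratio Q_m/Q_c = 5.875/9.4 = 0.625.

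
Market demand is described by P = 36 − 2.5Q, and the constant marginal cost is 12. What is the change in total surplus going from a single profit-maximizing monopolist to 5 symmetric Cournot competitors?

TS rises by 25.6

A monopolist chooses Q where MR = MC. MR = 36 − 5Q; setting this equal to 12 gives Q = 4.8 and P = 24.
CS = ½·(36 − 24)·4.8 = 28.8; PS = (24 − 12)·4.8 = 57.6; TS = 86.4.
In a 5-firm Cournot equilibrium, symmetry and the first-order condition give q = (36 − 12)/(15) = 1.6. So Q = 8 and P = 16.
CS = ½·(36 − 16)·8 = 80; PS = (16 − 12)·8 = 32; TS = 112.
Change in total surplus: 112 − 86.4 = 25.6.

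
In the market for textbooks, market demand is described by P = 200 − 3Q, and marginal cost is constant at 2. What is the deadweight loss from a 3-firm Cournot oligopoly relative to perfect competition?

DWL = 408.375

Competitive firms price at marginal cost: P = 2, giving Q = 66.
Cournot with 3 identical firms: the symmetric best-response condition is 200 − 12q = 2. Each firm produces q = 16.5, total output Q = 49.5, price P = 51.5.
DWL is the triangle between Q = 49.5 and Q = 66: ½·(66 − 49.5)·(51.5 − 2) = 408.375.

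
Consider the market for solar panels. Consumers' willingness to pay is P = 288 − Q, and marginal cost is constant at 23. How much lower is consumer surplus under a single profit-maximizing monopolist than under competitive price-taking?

CS falls by 26334.375

Competitive firms price at marginal cost: P = 23, giving Q = 265.
CS = ½·(288 − 23)·265 = 35112.5.
A monopolist chooses Q where MR = MC. MR = 288 − 2Q; setting this equal to 23 gives Q = 132.5 and P = 155.5.
CS = ½·(288 − 155.5)·132.5 = 8778.125.
Change in consumer surplus: 8778.125 − 35112.5 = −26334.375.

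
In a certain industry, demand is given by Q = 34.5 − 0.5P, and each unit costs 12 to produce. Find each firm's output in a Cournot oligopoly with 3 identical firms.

Inverting demand: P = 69 − 2Q.
In a 3-firm Cournot equilibrium, symmetry and the first-order condition give q = (69 − 12)/(8) = 7.125. So Q = 21.375 and P = 26.25.

q_i = 7.125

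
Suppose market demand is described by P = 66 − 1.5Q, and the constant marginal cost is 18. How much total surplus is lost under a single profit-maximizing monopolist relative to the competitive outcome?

Perfect competition: P = MC = 18, so 66 − 1.5Q = 18 and Q = 32.
The monopolist equates marginal revenue to marginal cost: 66 − 3Q = 18, so Q = 16. From demand, P = 42.
DWL is the triangle between Q = 16 and Q = 32: ½·(32 − 16)·(42 − 18) = 192.

DWL = 192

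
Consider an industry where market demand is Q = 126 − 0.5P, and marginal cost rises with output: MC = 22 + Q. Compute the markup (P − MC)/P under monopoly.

Lerner index = 0.575

Inverting demand: P = 252 − 2Q.
A monopolist chooses Q where MR = MC. MR = 252 − 4Q; setting this equal to 22 + Q gives Q = 46 and P = 160.
Lerner index = (P − MC)/P = (160 − 68)/160 = 0.575.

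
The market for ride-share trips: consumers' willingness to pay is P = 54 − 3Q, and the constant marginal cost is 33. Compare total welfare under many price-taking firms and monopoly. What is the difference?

Perfect competition: P = MC = 33, so 54 − 3Q = 33 and Q = 7.
CS = ½·(54 − 33)·7 = 73.5; PS = (33 − 33)·7 = 0; TS = 73.5.
The monopolist equates marginal revenue to marginal cost: 54 − 6Q = 33, so Q = 3.5. From demand, P = 43.5.
CS = ½·(54 − 43.5)·3.5 = 18.375; PS = (43.5 − 33)·3.5 = 36.75; TS = 55.125.
Change in total welfare: 55.125 − 73.5 = −18.375.

TS falls by 18.375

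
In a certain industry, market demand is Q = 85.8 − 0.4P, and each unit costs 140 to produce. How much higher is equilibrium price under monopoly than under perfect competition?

Inverting demand: P = 214.5 − 2.5Q.
Under competition P = MC = 140, so Q = (214.5 − 140)/2.5 = 29.8.
The monopolist equates marginal revenue to marginal cost: 214.5 − 5Q = 140, so Q = 14.9. From demand, P = 177.25.
Change in equilibrium price: 177.25 − 140 = 37.25.

Equilibrium price rises by 37.25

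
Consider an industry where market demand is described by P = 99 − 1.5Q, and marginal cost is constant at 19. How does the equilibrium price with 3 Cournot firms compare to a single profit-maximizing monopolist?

With 3 symmetric Cournot firms, each firm's FOC gives 99 − 6q = 19, so q = 40/3, Q = 3·40/3 = 40, and P = 39.
A monopolist chooses Q where MR = MC. MR = 99 − 3Q; setting this equal to 19 gives Q = 80/3 and P = 59.

Cournot: P = 39; Monopoly: P = 59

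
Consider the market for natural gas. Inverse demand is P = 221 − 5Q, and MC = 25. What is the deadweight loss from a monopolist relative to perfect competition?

DWL = 960.4

Under competition P = MC = 25, so Q = (221 − 25)/5 = 39.2.
A monopolist chooses Q where MR = MC. MR = 221 − 10Q; setting this equal to 25 gives Q = 19.6 and P = 123.
DWL is the triangle between Q = 19.6 and Q = 39.2: ½·(39.2 − 19.6)·(123 − 25) = 960.4.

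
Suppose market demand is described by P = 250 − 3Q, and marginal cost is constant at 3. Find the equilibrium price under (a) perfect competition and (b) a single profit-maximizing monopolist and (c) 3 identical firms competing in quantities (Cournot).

Competition: P = 3; Monopoly: P = 126.5; Cournot: P = 64.75

Under competition P = MC = 3, so Q = (250 − 3)/3 = 247/3.
A monopolist chooses Q where MR = MC. MR = 250 − 6Q; setting this equal to 3 gives Q = 247/6 and P = 126.5.
Cournot with 3 identical firms: the symmetric best-response condition is 250 − 12q = 3. Each firm produces q = 247/12, total output Q = 61.75, price P = 64.75.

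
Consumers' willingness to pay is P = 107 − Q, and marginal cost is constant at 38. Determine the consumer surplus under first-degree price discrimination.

CS = 0

Under first-degree price discrimination the firm charges each unit its demand price and produces up to where P = MC, i.e. Q = 69. Consumer surplus is zero; producer surplus equals total surplus.
CS = 0.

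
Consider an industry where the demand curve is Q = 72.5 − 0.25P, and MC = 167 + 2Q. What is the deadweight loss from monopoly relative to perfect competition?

DWL = 201.72

Inverting demand: P = 290 − 4Q.
Under competition P = MC: 290 − 4Q = 167 + 2Q ⇒ Q = 20.5, P = 208.
The monopolist equates marginal revenue to marginal cost: 290 − 8Q = 167 + 2Q, so Q = 12.3. From demand, P = 240.8.
CS = ½·(290 − 208)·20.5 = 840.5; PS = (208·20.5 − 167·20.5 − ½·2·20.5²) = 420.25; TS = 1260.75.
CS = ½·(290 − 240.8)·12.3 = 302.58; PS = (240.8·12.3 − 167·12.3 − ½·2·12.3²) = 756.45; TS = 1059.03.
DWL = 1260.75 − 1059.03 = 201.72.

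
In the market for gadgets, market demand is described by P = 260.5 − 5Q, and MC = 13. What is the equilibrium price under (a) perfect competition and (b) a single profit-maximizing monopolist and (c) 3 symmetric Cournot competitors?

Under competition P = MC = 13, so Q = (260.5 − 13)/5 = 49.5.
Monopoly sets MR = MC: 260.5 − 10Q = 13 ⇒ Q = 24.75, P = 260.5 − 5·24.75 = 136.75.
In a 3-firm Cournot equilibrium, symmetry and the first-order condition give q = (260.5 − 13)/(20) = 12.375. So Q = 37.125 and P = 74.875.

Competition: P = 13; Monopoly: P = 136.75; Cournot: P = 74.875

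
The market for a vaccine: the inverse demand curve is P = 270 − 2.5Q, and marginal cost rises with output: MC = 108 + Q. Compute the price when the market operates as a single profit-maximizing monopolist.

P = 202.5

A monopolist chooses Q where MR = MC. MR = 270 − 5Q; setting this equal to 108 + Q gives Q = 27 and P = 202.5.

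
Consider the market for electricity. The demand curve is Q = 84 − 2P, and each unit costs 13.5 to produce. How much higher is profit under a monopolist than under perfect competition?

Inverting demand: P = 42 − 0.5Q.
Under competition P = MC = 13.5, so Q = (42 − 13.5)/0.5 = 57.
Profit = (13.5 − 13.5)·57 = 0.
The monopolist equates marginal revenue to marginal cost: 42 − Q = 13.5, so Q = 28.5. From demand, P = 27.75.
Profit = (27.75 − 13.5)·28.5 = 406.125.
Change in profit: 406.125 − 0 = 406.125.

Profit rises by 406.125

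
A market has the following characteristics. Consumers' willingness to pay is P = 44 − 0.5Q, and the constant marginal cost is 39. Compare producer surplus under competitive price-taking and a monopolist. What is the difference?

Competitive firms price at marginal cost: P = 39, giving Q = 10.
PS = (39 − 39)·10 = 0.
Monopoly sets MR = MC: 44 − Q = 39 ⇒ Q = 5, P = 44 − 0.5·5 = 41.5.
PS = (41.5 − 39)·5 = 12.5.
Change in producer surplus: 12.5 − 0 = 12.5.

Producer surplus rises by 12.5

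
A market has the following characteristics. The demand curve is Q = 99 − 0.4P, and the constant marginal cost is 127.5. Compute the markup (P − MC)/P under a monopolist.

Inverting demand: P = 247.5 − 2.5Q.
Monopoly sets MR = MC: 247.5 − 5Q = 127.5 ⇒ Q = 24, P = 247.5 − 2.5·24 = 187.5.
Lerner index = (P − MC)/P = (187.5 − 127.5)/187.5 = 0.32.

Lerner index = 0.32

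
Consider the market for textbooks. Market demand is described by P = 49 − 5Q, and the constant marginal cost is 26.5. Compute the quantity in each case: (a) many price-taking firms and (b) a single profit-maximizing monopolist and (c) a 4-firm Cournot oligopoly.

Competitive firms price at marginal cost: P = 26.5, giving Q = 4.5.
The monopolist equates marginal revenue to marginal cost: 49 − 10Q = 26.5, so Q = 2.25. From demand, P = 37.75.
With 4 symmetric Cournot firms, each firm's FOC gives 49 − 25q = 26.5, so q = 0.9, Q = 4·0.9 = 3.6, and P = 31.

Competition: Q = 4.5; Monopoly: Q = 2.25; Cournot: Q = 3.6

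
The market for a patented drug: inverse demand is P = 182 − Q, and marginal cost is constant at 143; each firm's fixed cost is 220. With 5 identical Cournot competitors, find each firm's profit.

π_i = −177.75

Cournot with 5 identical firms: the symmetric best-response condition is 182 − 6q = 143. Each firm produces q = 6.5, total output Q = 32.5, price P = 149.5.
Each firm's profit = (149.5 − 143)·6.5 − 220 = −177.75.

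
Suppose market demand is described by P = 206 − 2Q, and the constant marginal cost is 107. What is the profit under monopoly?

Profit = 1225.125

Monopoly sets MR = MC: 206 − 4Q = 107 ⇒ Q = 24.75, P = 206 − 2·24.75 = 156.5.
Profit = (156.5 − 107)·24.75 = 1225.125.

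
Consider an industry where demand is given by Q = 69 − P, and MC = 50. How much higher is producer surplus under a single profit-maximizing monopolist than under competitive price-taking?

Producer surplus rises by 90.25

Inverting demand: P = 69 − Q.
Under competition P = MC = 50, so Q = (69 − 50)/1 = 19.
PS = (50 − 50)·19 = 0.
Monopoly sets MR = MC: 69 − 2Q = 50 ⇒ Q = 9.5, P = 69 − 9.5 = 59.5.
PS = (59.5 − 50)·9.5 = 90.25.
Change in producer surplus: 90.25 − 0 = 90.25.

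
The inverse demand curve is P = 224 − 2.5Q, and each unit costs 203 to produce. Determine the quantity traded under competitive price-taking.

Q = 8.4

Perfect competition: P = MC = 203, so 224 − 2.5Q = 203 and Q = 8.4.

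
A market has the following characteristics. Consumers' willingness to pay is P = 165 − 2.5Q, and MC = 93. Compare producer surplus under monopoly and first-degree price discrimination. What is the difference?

The monopolist equates marginal revenue to marginal cost: 165 − 5Q = 93, so Q = 14.4. From demand, P = 129.
PS = (129 − 93)·14.4 = 518.4.
With perfect price discrimination, output is the efficient level Q = 28.8 (where demand meets MC), but every buyer pays their willingness to pay: CS = 0 and PS = total surplus.
PS = ½·(165 − 93)·28.8 = 1036.8.
Change in producer surplus: 1036.8 − 518.4 = 518.4.

Producer surplus rises by 518.4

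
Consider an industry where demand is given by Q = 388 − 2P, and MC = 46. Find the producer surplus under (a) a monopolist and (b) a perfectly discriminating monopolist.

Inverting demand: P = 194 − 0.5Q.
A monopolist chooses Q where MR = MC. MR = 194 − Q; setting this equal to 46 gives Q = 148 and P = 120.
PS = (120 − 46)·148 = 10952.
A perfectly discriminating monopolist sells every unit with P(Q) ≥ MC(Q), so output equals the competitive quantity Q = 296. Each buyer pays their reservation price, so CS = 0 and the firm captures all surplus.
PS = ½·(194 − 46)·296 = 21904.

Monopoly: PS = 10952; Perfect PD: PS = 21904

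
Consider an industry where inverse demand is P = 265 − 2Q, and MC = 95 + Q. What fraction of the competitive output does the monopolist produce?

Q_m/Q_c = 0.6

The monopolist equates marginal revenue to marginal cost: 265 − 4Q = 95 + Q, so Q = 34. From demand, P = 197.
Competitive equilibrium sets price equal to marginal cost: 265 − 2Q = 95 + Q, so Q = 170/3 and P = 455/3.
Ratio Q_m/Q_c = 34/(170/3) = 0.6.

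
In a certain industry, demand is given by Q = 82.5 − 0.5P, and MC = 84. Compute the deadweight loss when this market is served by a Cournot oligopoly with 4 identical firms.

Inverting demand: P = 165 − 2Q.
Perfect competition: P = MC = 84, so 165 − 2Q = 84 and Q = 40.5.
Cournot with 4 identical firms: the symmetric best-response condition is 165 − 10q = 84. Each firm produces q = 8.1, total output Q = 32.4, price P = 100.2.
DWL is the triangle between Q = 32.4 and Q = 40.5: ½·(40.5 − 32.4)·(100.2 − 84) = 65.61.

DWL = 65.61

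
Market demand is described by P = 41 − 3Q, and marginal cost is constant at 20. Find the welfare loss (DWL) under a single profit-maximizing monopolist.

Perfect competition: P = MC = 20, so 41 − 3Q = 20 and Q = 7.
A monopolist chooses Q where MR = MC. MR = 41 − 6Q; setting this equal to 20 gives Q = 3.5 and P = 30.5.
DWL is the triangle between Q = 3.5 and Q = 7: ½·(7 − 3.5)·(30.5 − 20) = 18.375.

DWL = 18.375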